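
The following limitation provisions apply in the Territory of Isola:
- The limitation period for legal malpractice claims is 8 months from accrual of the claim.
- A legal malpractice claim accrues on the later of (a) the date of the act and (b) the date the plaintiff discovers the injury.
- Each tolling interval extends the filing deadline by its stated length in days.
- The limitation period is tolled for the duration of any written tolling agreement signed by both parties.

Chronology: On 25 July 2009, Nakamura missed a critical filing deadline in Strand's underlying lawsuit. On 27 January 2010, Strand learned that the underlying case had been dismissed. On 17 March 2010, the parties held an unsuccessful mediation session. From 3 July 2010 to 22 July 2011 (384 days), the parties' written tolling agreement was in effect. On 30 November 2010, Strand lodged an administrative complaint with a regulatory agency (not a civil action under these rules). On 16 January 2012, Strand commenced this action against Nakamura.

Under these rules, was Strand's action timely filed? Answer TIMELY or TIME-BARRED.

TIME-BARRED

Because discovery on 27 January 2010 post-dates the 25 July 2009 act, accrual under the later-of rule falls on 27 January 2010.
The untolled deadline — 8 months after 27 January 2010 — is 27 September 2010.
Because the written tolling agreement ran from 3 July 2010 to 22 July 2011, the deadline is extended by 384 days to 16 October 2011.
The other events in the timeline have no effect on the limitation period under the stated rules.
Strand filed on 16 January 2012, after the 16 October 2011 deadline, so the action is time-barred.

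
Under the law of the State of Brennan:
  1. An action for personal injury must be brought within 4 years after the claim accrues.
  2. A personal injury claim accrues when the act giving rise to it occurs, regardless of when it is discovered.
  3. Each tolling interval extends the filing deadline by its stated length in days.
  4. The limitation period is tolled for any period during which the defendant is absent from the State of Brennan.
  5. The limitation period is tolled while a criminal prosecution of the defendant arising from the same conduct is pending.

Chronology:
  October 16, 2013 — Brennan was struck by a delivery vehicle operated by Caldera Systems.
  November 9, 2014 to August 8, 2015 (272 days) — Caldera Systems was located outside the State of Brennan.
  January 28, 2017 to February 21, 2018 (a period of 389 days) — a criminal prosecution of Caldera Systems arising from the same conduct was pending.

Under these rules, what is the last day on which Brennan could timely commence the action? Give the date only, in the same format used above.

August 8, 2019

The limitation period began to run on October 16, 2013.
4 years from October 16, 2013 is October 16, 2017.
Because the defendant's absence from the jurisdiction ran from November 9, 2014 to August 8, 2015, the deadline is extended by 272 days to July 15, 2018.
The period was tolled for 389 days by the pending criminal prosecution (January 28, 2017 to February 21, 2018), pushing the deadline to August 8, 2019.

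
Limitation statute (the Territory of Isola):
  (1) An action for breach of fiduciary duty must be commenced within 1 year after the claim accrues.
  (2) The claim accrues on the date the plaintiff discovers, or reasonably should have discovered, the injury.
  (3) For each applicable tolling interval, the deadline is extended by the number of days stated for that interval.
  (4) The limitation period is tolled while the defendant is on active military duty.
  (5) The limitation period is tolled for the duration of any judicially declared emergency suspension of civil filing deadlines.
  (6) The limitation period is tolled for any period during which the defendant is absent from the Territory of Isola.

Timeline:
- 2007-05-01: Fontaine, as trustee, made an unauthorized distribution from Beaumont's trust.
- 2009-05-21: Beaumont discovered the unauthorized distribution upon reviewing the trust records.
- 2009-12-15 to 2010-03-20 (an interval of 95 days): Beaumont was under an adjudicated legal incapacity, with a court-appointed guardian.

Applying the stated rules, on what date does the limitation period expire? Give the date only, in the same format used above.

2010-05-21

The claim did not accrue until Beaumont discovered the injury on 2009-05-21; the 2007-05-01 act date does not start the clock under the stated rule.
1 year from 2009-05-21 is 2010-05-21.
The plaintiff's legal incapacity from 2009-12-15 to 2010-03-20 does not toll the period, because no stated rule makes the plaintiff's incapacity a tolling event.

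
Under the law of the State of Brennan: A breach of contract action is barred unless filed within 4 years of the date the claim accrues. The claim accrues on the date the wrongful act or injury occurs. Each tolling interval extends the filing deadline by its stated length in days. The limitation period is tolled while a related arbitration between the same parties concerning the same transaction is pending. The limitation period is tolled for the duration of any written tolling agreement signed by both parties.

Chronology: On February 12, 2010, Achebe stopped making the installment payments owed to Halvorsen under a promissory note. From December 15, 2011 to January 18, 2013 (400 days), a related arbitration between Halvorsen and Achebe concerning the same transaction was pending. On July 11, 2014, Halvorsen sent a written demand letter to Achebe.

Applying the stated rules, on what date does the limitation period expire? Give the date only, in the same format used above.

The limitation period began to run on February 12, 2010.
The untolled deadline — 4 years after February 12, 2010 — is February 12, 2014.
Because the pending related arbitration ran from December 15, 2011 to January 18, 2013, the deadline is extended by 400 days to March 19, 2015.
The other events in the timeline have no effect on the limitation period under the stated rules.

March 19, 2015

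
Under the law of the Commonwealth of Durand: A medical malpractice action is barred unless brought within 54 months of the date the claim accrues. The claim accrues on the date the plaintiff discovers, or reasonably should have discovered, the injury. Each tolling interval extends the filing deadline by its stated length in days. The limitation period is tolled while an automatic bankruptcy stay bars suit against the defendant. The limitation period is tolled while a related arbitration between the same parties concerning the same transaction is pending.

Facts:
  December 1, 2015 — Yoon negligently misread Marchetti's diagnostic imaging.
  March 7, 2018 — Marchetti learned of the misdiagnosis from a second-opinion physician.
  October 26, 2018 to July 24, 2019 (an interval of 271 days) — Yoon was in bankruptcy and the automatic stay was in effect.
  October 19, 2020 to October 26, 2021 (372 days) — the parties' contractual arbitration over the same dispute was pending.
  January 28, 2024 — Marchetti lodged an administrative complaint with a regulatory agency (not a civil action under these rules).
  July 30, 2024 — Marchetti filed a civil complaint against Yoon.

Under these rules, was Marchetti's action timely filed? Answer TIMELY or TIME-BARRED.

TIME-BARRED

Under the discovery rule, the claim accrued on March 7, 2018, when Marchetti discovered the injury — not on the December 1, 2015 date of the underlying act.
Adding the 54 months base period to March 7, 2018 gives a deadline of September 7, 2022, before any tolling.
The period was tolled for 271 days by the automatic bankruptcy stay (October 26, 2018 to July 24, 2019), pushing the deadline to June 5, 2023.
The period was tolled for 372 days by the pending related arbitration (October 19, 2020 to October 26, 2021), pushing the deadline to June 11, 2024.
The other events in the timeline have no effect on the limitation period under the stated rules.
The July 30, 2024 filing falls after the June 11, 2024 deadline; the claim is time-barred.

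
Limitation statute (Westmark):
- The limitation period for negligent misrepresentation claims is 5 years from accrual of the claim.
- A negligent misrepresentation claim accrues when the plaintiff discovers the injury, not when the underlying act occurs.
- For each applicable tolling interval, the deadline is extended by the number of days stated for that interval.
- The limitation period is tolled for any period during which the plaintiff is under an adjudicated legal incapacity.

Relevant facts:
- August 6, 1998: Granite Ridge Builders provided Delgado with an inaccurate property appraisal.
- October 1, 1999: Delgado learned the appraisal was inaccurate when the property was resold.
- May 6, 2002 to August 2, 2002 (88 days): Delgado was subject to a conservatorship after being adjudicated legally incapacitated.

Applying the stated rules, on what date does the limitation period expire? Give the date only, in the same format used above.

December 28, 2004

The claim did not accrue until Delgado discovered the injury on October 1, 1999; the August 6, 1998 act date does not start the clock under the stated rule.
The untolled deadline — 5 years after October 1, 1999 — is October 1, 2004.
Because the plaintiff's legal incapacity ran from May 6, 2002 to August 2, 2002, the deadline is extended by 88 days to December 28, 2004.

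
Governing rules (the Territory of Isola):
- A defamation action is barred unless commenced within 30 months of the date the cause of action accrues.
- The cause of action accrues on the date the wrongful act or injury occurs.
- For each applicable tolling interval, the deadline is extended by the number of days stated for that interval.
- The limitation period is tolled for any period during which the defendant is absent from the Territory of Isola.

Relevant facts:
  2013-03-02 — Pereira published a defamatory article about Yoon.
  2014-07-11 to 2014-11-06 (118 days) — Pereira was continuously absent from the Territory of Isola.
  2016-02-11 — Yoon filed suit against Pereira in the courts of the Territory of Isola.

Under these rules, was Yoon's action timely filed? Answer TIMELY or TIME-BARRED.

TIME-BARRED

The cause of action accrued on 2013-03-02, the date of the act.
Adding the 30 months base period to 2013-03-02 gives a deadline of 2015-09-02, before any tolling.
The defendant's absence from the jurisdiction from 2014-07-11 to 2014-11-06 tolled the period for 118 days, extending the deadline to 2015-12-29.
Yoon filed on 2016-02-11, after the 2015-12-29 deadline, so the action is time-barred.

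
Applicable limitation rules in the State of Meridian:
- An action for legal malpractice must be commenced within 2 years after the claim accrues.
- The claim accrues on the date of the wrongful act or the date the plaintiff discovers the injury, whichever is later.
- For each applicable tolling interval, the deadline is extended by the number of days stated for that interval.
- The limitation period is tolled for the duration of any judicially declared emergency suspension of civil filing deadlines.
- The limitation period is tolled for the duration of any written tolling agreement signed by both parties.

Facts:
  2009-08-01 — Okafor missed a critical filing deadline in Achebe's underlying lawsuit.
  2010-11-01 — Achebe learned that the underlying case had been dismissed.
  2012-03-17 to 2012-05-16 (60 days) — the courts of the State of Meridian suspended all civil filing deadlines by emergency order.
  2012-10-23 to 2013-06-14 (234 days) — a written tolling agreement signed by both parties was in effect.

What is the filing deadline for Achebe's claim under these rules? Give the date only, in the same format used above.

Taking the later of the act (2009-08-01) and discovery (2010-11-01), the claim accrued on 2010-11-01.
Adding the 2 years base period to 2010-11-01 gives a deadline of 2012-11-01, before any tolling.
The period was tolled for 60 days by the emergency suspension of filing deadlines (2012-03-17 to 2012-05-16), pushing the deadline to 2012-12-31.
The period was tolled for 234 days by the written tolling agreement (2012-10-23 to 2013-06-14), pushing the deadline to 2013-08-22.

2013-08-22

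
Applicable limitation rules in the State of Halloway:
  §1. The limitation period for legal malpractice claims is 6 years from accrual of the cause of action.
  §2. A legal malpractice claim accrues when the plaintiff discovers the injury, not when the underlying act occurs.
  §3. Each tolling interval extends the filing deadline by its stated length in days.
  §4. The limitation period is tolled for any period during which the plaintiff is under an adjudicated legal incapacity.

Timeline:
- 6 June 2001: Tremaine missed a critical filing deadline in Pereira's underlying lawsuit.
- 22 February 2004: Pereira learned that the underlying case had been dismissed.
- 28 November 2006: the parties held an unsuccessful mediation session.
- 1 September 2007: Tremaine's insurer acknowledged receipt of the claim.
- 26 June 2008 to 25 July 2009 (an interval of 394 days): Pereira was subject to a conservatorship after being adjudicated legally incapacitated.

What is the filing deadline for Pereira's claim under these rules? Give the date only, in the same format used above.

23 March 2011

Under the discovery rule, the claim accrued on 22 February 2004, when Pereira discovered the injury — not on the 6 June 2001 date of the underlying act.
6 years from 22 February 2004 is 22 February 2010.
The period was tolled for 394 days by the plaintiff's legal incapacity (26 June 2008 to 25 July 2009), pushing the deadline to 23 March 2011.
Nothing else in the chronology tolls or restarts the period.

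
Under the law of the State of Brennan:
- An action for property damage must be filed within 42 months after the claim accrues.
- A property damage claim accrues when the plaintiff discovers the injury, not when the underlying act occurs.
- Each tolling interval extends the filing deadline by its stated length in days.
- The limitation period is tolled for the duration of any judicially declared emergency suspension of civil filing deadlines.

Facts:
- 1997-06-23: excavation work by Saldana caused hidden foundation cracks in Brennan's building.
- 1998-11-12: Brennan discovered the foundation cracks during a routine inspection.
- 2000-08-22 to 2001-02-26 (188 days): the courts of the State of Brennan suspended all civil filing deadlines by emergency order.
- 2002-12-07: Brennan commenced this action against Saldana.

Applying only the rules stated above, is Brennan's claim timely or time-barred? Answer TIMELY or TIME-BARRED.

Under the discovery rule, the claim accrued on 1998-11-12, when Brennan discovered the injury — not on the 1997-06-23 date of the underlying act.
Adding the 42 months base period to 1998-11-12 gives a deadline of 2002-05-12, before any tolling.
The period was tolled for 188 days by the emergency suspension of filing deadlines (2000-08-22 to 2001-02-26), pushing the deadline to 2002-11-16.
The 2002-12-07 filing falls after the 2002-11-16 deadline; the claim is time-barred.

TIME-BARRED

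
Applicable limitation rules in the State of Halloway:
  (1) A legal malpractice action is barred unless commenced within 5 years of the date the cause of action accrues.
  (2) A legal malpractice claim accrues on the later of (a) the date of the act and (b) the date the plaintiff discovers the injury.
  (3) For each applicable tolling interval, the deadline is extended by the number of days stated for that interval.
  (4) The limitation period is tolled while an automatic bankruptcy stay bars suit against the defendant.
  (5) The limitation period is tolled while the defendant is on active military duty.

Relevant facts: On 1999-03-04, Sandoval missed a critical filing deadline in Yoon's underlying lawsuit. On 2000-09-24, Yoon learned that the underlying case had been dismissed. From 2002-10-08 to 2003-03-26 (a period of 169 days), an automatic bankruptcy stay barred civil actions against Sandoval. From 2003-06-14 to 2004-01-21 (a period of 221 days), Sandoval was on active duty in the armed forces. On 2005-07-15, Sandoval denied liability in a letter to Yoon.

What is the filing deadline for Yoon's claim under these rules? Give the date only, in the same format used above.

2006-10-19

Because discovery on 2000-09-24 post-dates the 1999-03-04 act, accrual under the later-of rule falls on 2000-09-24.
The untolled deadline — 5 years after 2000-09-24 — is 2005-09-24.
Because the automatic bankruptcy stay ran from 2002-10-08 to 2003-03-26, the deadline is extended by 169 days to 2006-03-12.
Because the defendant's active military service ran from 2003-06-14 to 2004-01-21, the deadline is extended by 221 days to 2006-10-19.
None of the other events listed affects the running of the period under the stated rules.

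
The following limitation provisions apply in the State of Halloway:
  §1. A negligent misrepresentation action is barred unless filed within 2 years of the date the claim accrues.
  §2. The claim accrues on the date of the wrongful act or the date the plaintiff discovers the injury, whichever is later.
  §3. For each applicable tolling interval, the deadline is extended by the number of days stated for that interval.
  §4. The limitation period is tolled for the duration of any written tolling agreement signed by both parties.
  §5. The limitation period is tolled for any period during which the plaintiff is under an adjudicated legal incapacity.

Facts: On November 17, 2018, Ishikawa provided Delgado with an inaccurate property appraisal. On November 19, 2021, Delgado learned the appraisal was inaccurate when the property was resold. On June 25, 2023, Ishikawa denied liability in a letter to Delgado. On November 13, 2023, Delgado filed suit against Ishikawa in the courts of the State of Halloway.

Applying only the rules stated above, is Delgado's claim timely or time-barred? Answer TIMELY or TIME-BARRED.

Because discovery on November 19, 2021 post-dates the November 17, 2018 act, accrual under the later-of rule falls on November 19, 2021.
The untolled deadline — 2 years after November 19, 2021 — is November 19, 2023.
Nothing else in the chronology tolls or restarts the period.
Filing on November 13, 2023 beat the November 19, 2023 deadline — the action is timely.

TIMELY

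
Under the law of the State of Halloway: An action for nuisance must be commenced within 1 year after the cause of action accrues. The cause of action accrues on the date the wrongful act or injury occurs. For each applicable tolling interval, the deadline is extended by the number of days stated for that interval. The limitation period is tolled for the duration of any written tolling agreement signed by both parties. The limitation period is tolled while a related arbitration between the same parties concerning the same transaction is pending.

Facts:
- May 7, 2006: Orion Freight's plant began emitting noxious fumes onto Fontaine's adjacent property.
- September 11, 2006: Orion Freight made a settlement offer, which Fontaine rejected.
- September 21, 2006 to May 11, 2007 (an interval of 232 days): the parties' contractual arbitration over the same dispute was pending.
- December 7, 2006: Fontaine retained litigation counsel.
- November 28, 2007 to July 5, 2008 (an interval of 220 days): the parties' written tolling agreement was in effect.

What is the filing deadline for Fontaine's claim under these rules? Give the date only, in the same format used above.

August 1, 2008

The claim accrued on May 7, 2006, when the wrongful act occurred.
1 year from May 7, 2006 is May 7, 2007.
Because the pending related arbitration ran from September 21, 2006 to May 11, 2007, the deadline is extended by 232 days to December 25, 2007.
The period was tolled for 220 days by the written tolling agreement (November 28, 2007 to July 5, 2008), pushing the deadline to August 1, 2008.
Nothing else in the chronology tolls or restarts the period.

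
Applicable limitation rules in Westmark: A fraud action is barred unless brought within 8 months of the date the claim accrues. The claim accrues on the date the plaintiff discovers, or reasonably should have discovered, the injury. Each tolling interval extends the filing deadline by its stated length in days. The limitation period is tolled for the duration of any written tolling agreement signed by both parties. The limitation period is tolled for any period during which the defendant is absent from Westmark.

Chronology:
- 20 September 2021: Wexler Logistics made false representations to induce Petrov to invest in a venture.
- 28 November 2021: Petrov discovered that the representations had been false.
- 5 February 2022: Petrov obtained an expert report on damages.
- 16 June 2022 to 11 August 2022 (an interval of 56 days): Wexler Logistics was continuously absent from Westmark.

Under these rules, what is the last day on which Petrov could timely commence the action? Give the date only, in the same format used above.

22 September 2022

The claim did not accrue until Petrov discovered the injury on 28 November 2021; the 20 September 2021 act date does not start the clock under the stated rule.
Adding the 8 months base period to 28 November 2021 gives a deadline of 28 July 2022, before any tolling.
The defendant's absence from the jurisdiction from 16 June 2022 to 11 August 2022 tolled the period for 56 days, extending the deadline to 22 September 2022.
None of the other events listed affects the running of the period under the stated rules.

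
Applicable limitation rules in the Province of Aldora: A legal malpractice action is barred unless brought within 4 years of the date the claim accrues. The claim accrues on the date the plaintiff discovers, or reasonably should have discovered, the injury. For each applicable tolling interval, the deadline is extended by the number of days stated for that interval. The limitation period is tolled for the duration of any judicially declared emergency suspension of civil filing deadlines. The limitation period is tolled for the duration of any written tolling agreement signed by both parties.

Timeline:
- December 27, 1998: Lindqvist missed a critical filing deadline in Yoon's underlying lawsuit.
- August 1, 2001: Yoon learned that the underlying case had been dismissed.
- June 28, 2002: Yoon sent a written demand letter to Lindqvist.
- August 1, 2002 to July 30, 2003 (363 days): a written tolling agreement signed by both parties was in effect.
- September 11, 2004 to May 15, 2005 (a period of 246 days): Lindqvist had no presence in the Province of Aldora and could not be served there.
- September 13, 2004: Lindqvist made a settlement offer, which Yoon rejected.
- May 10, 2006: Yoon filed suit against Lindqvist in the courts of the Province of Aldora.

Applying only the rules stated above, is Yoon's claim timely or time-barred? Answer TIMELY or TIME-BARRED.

TIMELY

Under the discovery rule, the claim accrued on August 1, 2001, when Yoon discovered the injury — not on the December 27, 1998 date of the underlying act.
The untolled deadline — 4 years after August 1, 2001 — is August 1, 2005.
Because the written tolling agreement ran from August 1, 2002 to July 30, 2003, the deadline is extended by 363 days to July 30, 2006.
Although the defendant's absence ran from September 11, 2004 to May 15, 2005, the stated rules do not make that a tolling event, so it is disregarded.
The other events in the timeline have no effect on the limitation period under the stated rules.
Filing on May 10, 2006 beat the July 30, 2006 deadline — the action is timely.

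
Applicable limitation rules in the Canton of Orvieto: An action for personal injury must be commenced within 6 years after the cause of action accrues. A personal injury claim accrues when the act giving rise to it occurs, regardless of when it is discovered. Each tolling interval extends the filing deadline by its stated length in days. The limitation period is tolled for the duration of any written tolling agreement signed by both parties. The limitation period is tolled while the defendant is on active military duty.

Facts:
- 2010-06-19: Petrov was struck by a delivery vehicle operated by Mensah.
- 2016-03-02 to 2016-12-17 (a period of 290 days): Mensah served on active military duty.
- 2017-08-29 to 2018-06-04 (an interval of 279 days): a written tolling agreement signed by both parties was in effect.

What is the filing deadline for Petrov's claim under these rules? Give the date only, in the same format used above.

2017-04-05

The claim accrued on 2010-06-19, when the wrongful act occurred.
The untolled deadline — 6 years after 2010-06-19 — is 2016-06-19.
Because the defendant's active military service ran from 2016-03-02 to 2016-12-17, the deadline is extended by 290 days to 2017-04-05.
The written tolling agreement starting 2017-08-29 came too late — the period had run on 2017-04-05 — and so does not extend the deadline.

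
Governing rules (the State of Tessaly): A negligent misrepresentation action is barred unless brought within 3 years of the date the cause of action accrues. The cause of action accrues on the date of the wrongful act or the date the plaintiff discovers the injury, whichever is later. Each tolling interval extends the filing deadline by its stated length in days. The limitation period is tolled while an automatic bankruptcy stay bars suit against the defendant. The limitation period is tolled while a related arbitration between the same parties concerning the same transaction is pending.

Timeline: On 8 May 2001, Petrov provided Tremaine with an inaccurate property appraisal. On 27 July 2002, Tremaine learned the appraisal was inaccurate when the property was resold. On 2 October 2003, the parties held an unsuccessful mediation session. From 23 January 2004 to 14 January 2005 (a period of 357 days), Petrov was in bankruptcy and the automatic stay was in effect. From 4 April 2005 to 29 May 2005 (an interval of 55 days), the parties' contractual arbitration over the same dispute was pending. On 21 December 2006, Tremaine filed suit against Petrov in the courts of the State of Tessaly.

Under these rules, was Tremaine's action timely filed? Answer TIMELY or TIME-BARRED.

TIME-BARRED

Taking the later of the act (8 May 2001) and discovery (27 July 2002), the claim accrued on 27 July 2002.
3 years from 27 July 2002 is 27 July 2005.
Because the automatic bankruptcy stay ran from 23 January 2004 to 14 January 2005, the deadline is extended by 357 days to 19 July 2006.
Because the pending related arbitration ran from 4 April 2005 to 29 May 2005, the deadline is extended by 55 days to 12 September 2006.
Nothing else in the chronology tolls or restarts the period.
Tremaine filed on 21 December 2006, after the 12 September 2006 deadline, so the action is time-barred.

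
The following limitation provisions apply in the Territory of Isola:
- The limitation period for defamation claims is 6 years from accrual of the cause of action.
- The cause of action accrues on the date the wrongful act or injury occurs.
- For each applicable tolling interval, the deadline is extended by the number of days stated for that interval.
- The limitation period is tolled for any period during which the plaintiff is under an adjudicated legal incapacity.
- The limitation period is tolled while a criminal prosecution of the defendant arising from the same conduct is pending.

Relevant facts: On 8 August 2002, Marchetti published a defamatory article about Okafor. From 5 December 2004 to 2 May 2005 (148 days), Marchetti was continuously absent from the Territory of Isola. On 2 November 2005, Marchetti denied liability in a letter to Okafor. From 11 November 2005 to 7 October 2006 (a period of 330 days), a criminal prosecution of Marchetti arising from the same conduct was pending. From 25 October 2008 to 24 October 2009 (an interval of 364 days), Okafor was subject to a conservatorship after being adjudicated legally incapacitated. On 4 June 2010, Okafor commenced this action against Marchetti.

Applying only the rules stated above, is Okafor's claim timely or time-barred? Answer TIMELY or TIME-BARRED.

The limitation period began to run on 8 August 2002.
6 years from 8 August 2002 is 8 August 2008.
Because the pending criminal prosecution ran from 11 November 2005 to 7 October 2006, the deadline is extended by 330 days to 4 July 2009.
The plaintiff's legal incapacity from 25 October 2008 to 24 October 2009 tolled the period for 364 days, extending the deadline to 3 July 2010.
No stated provision tolls the period for the defendant's absence, so the interval from 5 December 2004 to 2 May 2005 has no effect on the deadline.
None of the other events listed affects the running of the period under the stated rules.
Filing on 4 June 2010 beat the 3 July 2010 deadline — the action is timely.

TIMELY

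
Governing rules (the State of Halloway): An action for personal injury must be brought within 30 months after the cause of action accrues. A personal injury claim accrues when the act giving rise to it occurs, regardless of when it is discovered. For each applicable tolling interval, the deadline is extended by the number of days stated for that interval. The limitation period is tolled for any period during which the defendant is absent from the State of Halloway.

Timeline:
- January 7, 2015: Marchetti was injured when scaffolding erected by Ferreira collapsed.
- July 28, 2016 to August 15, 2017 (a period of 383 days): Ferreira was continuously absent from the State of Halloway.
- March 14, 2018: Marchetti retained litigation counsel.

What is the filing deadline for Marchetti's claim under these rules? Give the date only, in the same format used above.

July 25, 2018

The claim accrued on January 7, 2015, when the wrongful act occurred.
30 months from January 7, 2015 is July 7, 2017.
Because the defendant's absence from the jurisdiction ran from July 28, 2016 to August 15, 2017, the deadline is extended by 383 days to July 25, 2018.
The other events in the timeline have no effect on the limitation period under the stated rules.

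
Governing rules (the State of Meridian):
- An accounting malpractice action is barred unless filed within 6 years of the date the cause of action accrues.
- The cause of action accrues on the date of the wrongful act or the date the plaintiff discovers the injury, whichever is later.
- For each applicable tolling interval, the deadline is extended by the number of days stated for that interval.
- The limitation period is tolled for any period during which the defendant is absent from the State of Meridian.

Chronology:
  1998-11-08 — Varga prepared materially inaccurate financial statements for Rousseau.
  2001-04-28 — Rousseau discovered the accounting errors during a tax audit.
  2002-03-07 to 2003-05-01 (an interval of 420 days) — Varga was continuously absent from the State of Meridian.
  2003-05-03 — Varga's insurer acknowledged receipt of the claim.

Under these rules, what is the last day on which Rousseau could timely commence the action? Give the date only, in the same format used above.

Because discovery on 2001-04-28 post-dates the 1998-11-08 act, accrual under the later-of rule falls on 2001-04-28.
The untolled deadline — 6 years after 2001-04-28 — is 2007-04-28.
The defendant's absence from the jurisdiction from 2002-03-07 to 2003-05-01 tolled the period for 420 days, extending the deadline to 2008-06-21.
None of the other events listed affects the running of the period under the stated rules.

2008-06-21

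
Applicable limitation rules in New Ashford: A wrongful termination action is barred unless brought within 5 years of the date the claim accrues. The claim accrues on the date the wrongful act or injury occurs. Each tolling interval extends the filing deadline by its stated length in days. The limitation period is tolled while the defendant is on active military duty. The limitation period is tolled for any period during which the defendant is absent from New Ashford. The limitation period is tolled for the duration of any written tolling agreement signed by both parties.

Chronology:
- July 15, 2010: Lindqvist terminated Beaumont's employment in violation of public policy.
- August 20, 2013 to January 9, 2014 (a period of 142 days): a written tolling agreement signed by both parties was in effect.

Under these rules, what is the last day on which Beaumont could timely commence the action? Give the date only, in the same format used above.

The claim accrued on July 15, 2010, when the wrongful act occurred.
The untolled deadline — 5 years after July 15, 2010 — is July 15, 2015.
The written tolling agreement from August 20, 2013 to January 9, 2014 tolled the period for 142 days, extending the deadline to December 4, 2015.

December 4, 2015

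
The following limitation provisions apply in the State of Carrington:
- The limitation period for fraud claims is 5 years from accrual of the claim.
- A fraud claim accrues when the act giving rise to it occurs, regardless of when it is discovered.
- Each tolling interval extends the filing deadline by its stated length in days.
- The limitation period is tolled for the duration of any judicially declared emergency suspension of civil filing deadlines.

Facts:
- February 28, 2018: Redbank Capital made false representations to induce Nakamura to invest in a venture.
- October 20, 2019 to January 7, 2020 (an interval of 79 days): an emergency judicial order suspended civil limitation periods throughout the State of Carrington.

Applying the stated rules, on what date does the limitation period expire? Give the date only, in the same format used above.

May 18, 2023

The limitation period began to run on February 28, 2018.
Adding the 5 years base period to February 28, 2018 gives a deadline of February 28, 2023, before any tolling.
The period was tolled for 79 days by the emergency suspension of filing deadlines (October 20, 2019 to January 7, 2020), pushing the deadline to May 18, 2023.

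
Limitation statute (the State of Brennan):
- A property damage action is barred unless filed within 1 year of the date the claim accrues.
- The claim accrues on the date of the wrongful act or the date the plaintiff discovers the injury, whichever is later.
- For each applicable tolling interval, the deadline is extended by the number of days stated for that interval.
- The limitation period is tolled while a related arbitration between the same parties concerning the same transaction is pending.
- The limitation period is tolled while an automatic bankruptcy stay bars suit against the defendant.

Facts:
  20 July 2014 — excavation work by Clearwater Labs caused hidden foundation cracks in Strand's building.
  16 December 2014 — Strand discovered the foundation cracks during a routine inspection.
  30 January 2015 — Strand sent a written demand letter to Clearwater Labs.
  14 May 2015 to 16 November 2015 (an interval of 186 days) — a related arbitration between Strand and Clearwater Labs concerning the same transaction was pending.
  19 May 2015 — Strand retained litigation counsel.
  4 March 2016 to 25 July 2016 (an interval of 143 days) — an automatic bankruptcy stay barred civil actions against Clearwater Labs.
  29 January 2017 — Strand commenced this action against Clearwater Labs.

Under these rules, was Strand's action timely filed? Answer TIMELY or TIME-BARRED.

Taking the later of the act (20 July 2014) and discovery (16 December 2014), the claim accrued on 16 December 2014.
Adding the 1 year base period to 16 December 2014 gives a deadline of 16 December 2015, before any tolling.
The pending related arbitration from 14 May 2015 to 16 November 2015 tolled the period for 186 days, extending the deadline to 19 June 2016.
The period was tolled for 143 days by the automatic bankruptcy stay (4 March 2016 to 25 July 2016), pushing the deadline to 9 November 2016.
None of the other events listed affects the running of the period under the stated rules.
Filing on 29 January 2017 missed the 9 November 2016 deadline — the action is time-barred.

TIME-BARRED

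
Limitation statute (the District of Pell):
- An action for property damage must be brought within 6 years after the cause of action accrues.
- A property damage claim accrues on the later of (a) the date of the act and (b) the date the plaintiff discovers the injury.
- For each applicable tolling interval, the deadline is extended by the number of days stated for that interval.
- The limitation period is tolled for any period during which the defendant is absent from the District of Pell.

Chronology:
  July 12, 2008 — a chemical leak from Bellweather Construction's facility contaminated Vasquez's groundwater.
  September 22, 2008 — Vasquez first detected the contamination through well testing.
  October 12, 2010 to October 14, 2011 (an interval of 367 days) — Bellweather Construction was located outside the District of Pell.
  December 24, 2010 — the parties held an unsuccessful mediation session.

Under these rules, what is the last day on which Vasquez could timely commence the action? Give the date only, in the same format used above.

Because discovery on September 22, 2008 post-dates the July 12, 2008 act, accrual under the later-of rule falls on September 22, 2008.
Adding the 6 years base period to September 22, 2008 gives a deadline of September 22, 2014, before any tolling.
The defendant's absence from the jurisdiction from October 12, 2010 to October 14, 2011 tolled the period for 367 days, extending the deadline to September 24, 2015.
None of the other events listed affects the running of the period under the stated rules.

September 24, 2015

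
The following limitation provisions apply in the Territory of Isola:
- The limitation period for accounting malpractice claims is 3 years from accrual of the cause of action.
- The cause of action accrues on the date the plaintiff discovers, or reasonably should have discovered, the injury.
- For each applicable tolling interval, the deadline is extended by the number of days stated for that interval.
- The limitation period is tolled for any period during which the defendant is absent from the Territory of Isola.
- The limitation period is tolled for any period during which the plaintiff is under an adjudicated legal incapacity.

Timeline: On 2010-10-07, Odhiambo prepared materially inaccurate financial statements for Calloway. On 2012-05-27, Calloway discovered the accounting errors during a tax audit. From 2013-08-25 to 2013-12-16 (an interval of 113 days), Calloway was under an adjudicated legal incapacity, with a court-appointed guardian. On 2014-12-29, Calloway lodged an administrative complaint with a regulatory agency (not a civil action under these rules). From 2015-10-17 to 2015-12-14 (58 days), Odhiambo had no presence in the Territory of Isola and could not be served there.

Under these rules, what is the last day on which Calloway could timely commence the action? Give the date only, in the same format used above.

Under the discovery rule, the claim accrued on 2012-05-27, when Calloway discovered the injury — not on the 2010-10-07 date of the underlying act.
Adding the 3 years base period to 2012-05-27 gives a deadline of 2015-05-27, before any tolling.
The period was tolled for 113 days by the plaintiff's legal incapacity (2013-08-25 to 2013-12-16), pushing the deadline to 2015-09-17.
The defendant's absence from the jurisdiction starting 2015-10-17 came too late — the period had run on 2015-09-17 — and so does not extend the deadline.
Nothing else in the chronology tolls or restarts the period.

2015-09-17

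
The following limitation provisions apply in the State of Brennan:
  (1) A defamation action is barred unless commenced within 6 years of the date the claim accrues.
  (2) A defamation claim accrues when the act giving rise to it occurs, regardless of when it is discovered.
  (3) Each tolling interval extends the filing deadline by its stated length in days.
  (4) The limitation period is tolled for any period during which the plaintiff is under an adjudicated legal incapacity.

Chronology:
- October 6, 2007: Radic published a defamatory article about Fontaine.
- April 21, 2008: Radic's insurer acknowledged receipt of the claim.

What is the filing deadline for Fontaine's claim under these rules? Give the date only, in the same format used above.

October 6, 2013

The limitation period began to run on October 6, 2007.
The untolled deadline — 6 years after October 6, 2007 — is October 6, 2013.
None of the other events listed affects the running of the period under the stated rules.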